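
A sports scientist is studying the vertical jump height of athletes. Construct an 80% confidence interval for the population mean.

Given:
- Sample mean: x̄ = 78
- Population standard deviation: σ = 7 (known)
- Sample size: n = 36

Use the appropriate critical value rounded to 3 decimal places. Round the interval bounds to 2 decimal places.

The population standard deviation σ is known, so use a z-interval (standard normal critical value).

For 80% confidence, z* = 1.282 (from standard normal table)

Standard error: SE = σ/√n = 7/√36 = 1.166667

Margin of error: E = z* × SE = 1.282 × 1.166667 = 1.4957

Z-interval: x̄ ± E = 78 ± 1.4957 = (76.5043, 79.4957)

Rounded to 2 decimal places:

(76.50, 79.50)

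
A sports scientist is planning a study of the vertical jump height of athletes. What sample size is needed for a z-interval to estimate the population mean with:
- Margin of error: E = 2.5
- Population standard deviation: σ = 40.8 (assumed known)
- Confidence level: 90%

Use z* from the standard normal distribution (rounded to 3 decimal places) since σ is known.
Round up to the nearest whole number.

Using z* since population σ is known (z-interval formula).

For 90% confidence, z* = 1.645 (from standard normal table)

Sample size formula for z-interval: n = (z*σ/E)²

n = (1.645 × 40.8 / 2.5)²
  = (26.846400)²
  = 720.7292

Round up to the nearest whole number: n = 721

721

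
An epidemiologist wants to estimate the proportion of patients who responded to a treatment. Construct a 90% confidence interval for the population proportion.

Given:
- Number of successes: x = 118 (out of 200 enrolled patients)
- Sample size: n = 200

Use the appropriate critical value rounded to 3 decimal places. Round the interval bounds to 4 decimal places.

Sample proportion: p̂ = 118/200 = 0.590000

Check conditions for normal approximation:
  np̂ = 118 ≥ 10 ✓
  n(1-p̂) = 82 ≥ 10 ✓

The sample is large enough, so use a z-interval (normal approximation) for the proportion.

For 90% confidence, z* = 1.645 (from standard normal table)

Standard error: SE = √(p̂(1-p̂)/n) = √(0.590000×0.410000/200) = 0.03477787

Margin of error: E = z* × SE = 1.645 × 0.03477787 = 0.057210

Z-interval: p̂ ± E = 0.590000 ± 0.057210 = (0.532790, 0.647210)

Rounded to 4 decimal places:

(0.5328, 0.6472)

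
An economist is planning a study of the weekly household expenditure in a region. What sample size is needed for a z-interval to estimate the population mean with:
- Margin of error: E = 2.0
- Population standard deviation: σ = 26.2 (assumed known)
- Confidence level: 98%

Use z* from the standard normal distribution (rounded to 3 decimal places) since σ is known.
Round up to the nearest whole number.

Using z* since population σ is known (z-interval formula).

For 98% confidence, z* = 2.326 (from standard normal table)

Sample size formula for z-interval: n = (z*σ/E)²

n = (2.326 × 26.2 / 2.0)²
  = (30.470600)²
  = 928.4575

Round up to the nearest whole number: n = 929

929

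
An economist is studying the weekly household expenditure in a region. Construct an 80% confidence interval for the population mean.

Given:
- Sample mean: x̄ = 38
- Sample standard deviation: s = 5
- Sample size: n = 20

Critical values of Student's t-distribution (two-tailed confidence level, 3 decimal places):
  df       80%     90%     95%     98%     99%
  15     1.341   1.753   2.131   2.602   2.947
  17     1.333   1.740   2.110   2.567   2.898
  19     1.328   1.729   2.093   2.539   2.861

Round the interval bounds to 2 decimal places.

The population standard deviation σ is unknown (only the sample standard deviation s is given), so use a t-interval with df = n - 1 = 20 - 1 = 19.

For 80% confidence with df = 19, t* = 1.328 (from t-table)

Standard error: SE = s/√n = 5/√20 = 1.118034

Margin of error: E = t* × SE = 1.328 × 1.118034 = 1.4847

T-interval: x̄ ± E = 38 ± 1.4847 = (36.5153, 39.4847)

Rounded to 2 decimal places:

(36.52, 39.48)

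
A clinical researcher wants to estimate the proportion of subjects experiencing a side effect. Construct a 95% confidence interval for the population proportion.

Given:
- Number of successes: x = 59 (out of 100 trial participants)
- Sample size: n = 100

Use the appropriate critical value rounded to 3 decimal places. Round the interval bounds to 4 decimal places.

Sample proportion: p̂ = 59/100 = 0.590000

Check conditions for normal approximation:
  np̂ = 59 ≥ 10 ✓
  n(1-p̂) = 41 ≥ 10 ✓

The sample is large enough, so use a z-interval (normal approximation) for the proportion.

For 95% confidence, z* = 1.96 (from standard normal table)

Standard error: SE = √(p̂(1-p̂)/n) = √(0.590000×0.410000/100) = 0.04918333

Margin of error: E = z* × SE = 1.96 × 0.04918333 = 0.096399

Z-interval: p̂ ± E = 0.590000 ± 0.096399 = (0.493601, 0.686399)

Rounded to 4 decimal places:

(0.4936, 0.6864)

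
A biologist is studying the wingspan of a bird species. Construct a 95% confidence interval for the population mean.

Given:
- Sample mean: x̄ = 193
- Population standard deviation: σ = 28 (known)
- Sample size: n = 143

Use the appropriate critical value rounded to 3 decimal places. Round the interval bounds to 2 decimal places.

The population standard deviation σ is known, so use a z-interval (standard normal critical value).

For 95% confidence, z* = 1.96 (from standard normal table)

Standard error: SE = σ/√n = 28/√143 = 2.341478

Margin of error: E = z* × SE = 1.96 × 2.341478 = 4.5893

Z-interval: x̄ ± E = 193 ± 4.5893 = (188.4107, 197.5893)

Rounded to 2 decimal places:

(188.41, 197.59)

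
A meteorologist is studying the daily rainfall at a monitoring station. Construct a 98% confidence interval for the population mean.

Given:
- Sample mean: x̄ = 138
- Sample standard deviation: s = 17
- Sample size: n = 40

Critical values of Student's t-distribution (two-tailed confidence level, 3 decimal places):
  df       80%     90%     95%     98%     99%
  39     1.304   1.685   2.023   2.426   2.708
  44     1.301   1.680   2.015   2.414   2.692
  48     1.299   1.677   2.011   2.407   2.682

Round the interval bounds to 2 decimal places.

The population standard deviation σ is unknown (only the sample standard deviation s is given), so use a t-interval with df = n - 1 = 40 - 1 = 39.

For 98% confidence with df = 39, t* = 2.426 (from t-table)

Standard error: SE = s/√n = 17/√40 = 2.687936

Margin of error: E = t* × SE = 2.426 × 2.687936 = 6.5209

T-interval: x̄ ± E = 138 ± 6.5209 = (131.4791, 144.5209)

Rounded to 2 decimal places:

(131.48, 144.52)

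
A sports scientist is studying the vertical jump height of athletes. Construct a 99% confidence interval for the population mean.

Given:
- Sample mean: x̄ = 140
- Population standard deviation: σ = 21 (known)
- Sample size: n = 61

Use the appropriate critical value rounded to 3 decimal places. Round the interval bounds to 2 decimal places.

The population standard deviation σ is known, so use a z-interval (standard normal critical value).

For 99% confidence, z* = 2.576 (from standard normal table)

Standard error: SE = σ/√n = 21/√61 = 2.688774

Margin of error: E = z* × SE = 2.576 × 2.688774 = 6.9263

Z-interval: x̄ ± E = 140 ± 6.9263 = (133.0737, 146.9263)

Rounded to 2 decimal places:

(133.07, 146.93)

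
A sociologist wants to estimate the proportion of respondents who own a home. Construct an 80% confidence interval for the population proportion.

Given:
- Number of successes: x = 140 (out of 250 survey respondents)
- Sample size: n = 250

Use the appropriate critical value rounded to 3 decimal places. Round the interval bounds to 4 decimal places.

Sample proportion: p̂ = 140/250 = 0.560000

Check conditions for normal approximation:
  np̂ = 140 ≥ 10 ✓
  n(1-p̂) = 110 ≥ 10 ✓

The sample is large enough, so use a z-interval (normal approximation) for the proportion.

For 80% confidence, z* = 1.282 (from standard normal table)

Standard error: SE = √(p̂(1-p̂)/n) = √(0.560000×0.440000/250) = 0.03139427

Margin of error: E = z* × SE = 1.282 × 0.03139427 = 0.040247

Z-interval: p̂ ± E = 0.560000 ± 0.040247 = (0.519753, 0.600247)

Rounded to 4 decimal places:

(0.5198, 0.6002)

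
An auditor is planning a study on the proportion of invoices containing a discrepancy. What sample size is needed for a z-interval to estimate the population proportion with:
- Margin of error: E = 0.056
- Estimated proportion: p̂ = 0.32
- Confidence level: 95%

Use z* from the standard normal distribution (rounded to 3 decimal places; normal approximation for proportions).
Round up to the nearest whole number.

Using z* for proportion z-interval (normal approximation).

For 95% confidence, z* = 1.96 (from standard normal table)

Sample size formula for proportion z-interval: n = z*²p̂(1-p̂)/E²

n = 1.96² × 0.32 × 0.68 / 0.056²
  = 3.8416 × 0.2176 / 0.003136
  = 266.5600

Round up to the nearest whole number: n = 267

267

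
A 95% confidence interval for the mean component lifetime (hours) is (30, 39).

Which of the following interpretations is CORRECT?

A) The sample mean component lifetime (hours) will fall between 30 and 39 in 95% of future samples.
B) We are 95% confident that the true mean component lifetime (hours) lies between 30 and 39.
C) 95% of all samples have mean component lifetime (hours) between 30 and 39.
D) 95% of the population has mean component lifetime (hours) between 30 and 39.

A confidence interval represents our confidence in the procedure, not a probability statement about the parameter.

Key concept: If we repeated this sampling process many times and computed a 95% CI each time, about 95% of those intervals would contain the true population parameter.

For this specific interval (30, 39):
- Midpoint (point estimate): 34.5
- Margin of error: 4.5

The correct interpretation is the one stating confidence that the true parameter lies in the interval — option B.

B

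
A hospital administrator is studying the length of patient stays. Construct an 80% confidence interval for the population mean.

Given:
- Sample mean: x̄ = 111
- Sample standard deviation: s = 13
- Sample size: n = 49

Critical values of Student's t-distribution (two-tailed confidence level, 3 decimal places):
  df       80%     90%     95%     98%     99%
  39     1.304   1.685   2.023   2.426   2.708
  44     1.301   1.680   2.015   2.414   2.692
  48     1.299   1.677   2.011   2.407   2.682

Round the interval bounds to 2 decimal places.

The population standard deviation σ is unknown (only the sample standard deviation s is given), so use a t-interval with df = n - 1 = 49 - 1 = 48.

For 80% confidence with df = 48, t* = 1.299 (from t-table)

Standard error: SE = s/√n = 13/√49 = 1.857143

Margin of error: E = t* × SE = 1.299 × 1.857143 = 2.4124

T-interval: x̄ ± E = 111 ± 2.4124 = (108.5876, 113.4124)

Rounded to 2 decimal places:

(108.59, 113.41)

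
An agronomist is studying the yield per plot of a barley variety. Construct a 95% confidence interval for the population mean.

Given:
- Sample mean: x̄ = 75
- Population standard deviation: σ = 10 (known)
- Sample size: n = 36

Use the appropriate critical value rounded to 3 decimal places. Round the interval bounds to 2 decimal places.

The population standard deviation σ is known, so use a z-interval (standard normal critical value).

For 95% confidence, z* = 1.96 (from standard normal table)

Standard error: SE = σ/√n = 10/√36 = 1.666667

Margin of error: E = z* × SE = 1.96 × 1.666667 = 3.2667

Z-interval: x̄ ± E = 75 ± 3.2667 = (71.7333, 78.2667)

Rounded to 2 decimal places:

(71.73, 78.27)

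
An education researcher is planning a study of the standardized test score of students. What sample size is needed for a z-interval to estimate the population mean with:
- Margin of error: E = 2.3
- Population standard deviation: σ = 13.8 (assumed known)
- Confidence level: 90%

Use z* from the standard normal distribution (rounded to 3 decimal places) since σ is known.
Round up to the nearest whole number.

Using z* since population σ is known (z-interval formula).

For 90% confidence, z* = 1.645 (from standard normal table)

Sample size formula for z-interval: n = (z*σ/E)²

n = (1.645 × 13.8 / 2.3)²
  = (9.870000)²
  = 97.4169

Round up to the nearest whole number: n = 98

98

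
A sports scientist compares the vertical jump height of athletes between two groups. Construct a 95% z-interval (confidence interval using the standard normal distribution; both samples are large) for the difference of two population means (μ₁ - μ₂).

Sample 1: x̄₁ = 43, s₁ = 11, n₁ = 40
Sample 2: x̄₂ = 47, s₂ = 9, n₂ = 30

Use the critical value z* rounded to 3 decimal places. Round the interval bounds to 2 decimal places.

Both samples are large (n₁ = 40 ≥ 30, n₂ = 30 ≥ 30), so a z-interval for the difference of means applies.

Point estimate: x̄₁ - x̄₂ = 43 - 47 = -4

Standard error: SE = √(s₁²/n₁ + s₂²/n₂)
= √(11²/40 + 9²/30)
= √(3.025000 + 2.700000)
= 2.392697

For 95% confidence, z* = 1.96 (from standard normal table)
Margin of error: E = z* × SE = 1.96 × 2.392697 = 4.6897

Z-interval: (x̄₁ - x̄₂) ± E = -4 ± 4.6897 = (-8.6897, 0.6897)

Rounded to 2 decimal places:

(-8.69, 0.69)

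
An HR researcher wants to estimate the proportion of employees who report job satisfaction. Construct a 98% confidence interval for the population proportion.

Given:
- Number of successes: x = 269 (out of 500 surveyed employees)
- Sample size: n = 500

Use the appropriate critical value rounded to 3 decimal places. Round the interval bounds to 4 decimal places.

Sample proportion: p̂ = 269/500 = 0.538000

Check conditions for normal approximation:
  np̂ = 269 ≥ 10 ✓
  n(1-p̂) = 231 ≥ 10 ✓

The sample is large enough, so use a z-interval (normal approximation) for the proportion.

For 98% confidence, z* = 2.326 (from standard normal table)

Standard error: SE = √(p̂(1-p̂)/n) = √(0.538000×0.462000/500) = 0.02229601

Margin of error: E = z* × SE = 2.326 × 0.02229601 = 0.051861

Z-interval: p̂ ± E = 0.538000 ± 0.051861 = (0.486139, 0.589861)

Rounded to 4 decimal places:

(0.4861, 0.5899)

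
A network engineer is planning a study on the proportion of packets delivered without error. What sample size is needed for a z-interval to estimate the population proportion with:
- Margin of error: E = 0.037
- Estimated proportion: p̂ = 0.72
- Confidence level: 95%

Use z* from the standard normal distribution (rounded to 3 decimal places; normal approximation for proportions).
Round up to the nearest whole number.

Using z* for proportion z-interval (normal approximation).

For 95% confidence, z* = 1.96 (from standard normal table)

Sample size formula for proportion z-interval: n = z*²p̂(1-p̂)/E²

n = 1.96² × 0.72 × 0.28 / 0.037²
  = 3.8416 × 0.2016 / 0.001369
  = 565.7170

Round up to the nearest whole number: n = 566

566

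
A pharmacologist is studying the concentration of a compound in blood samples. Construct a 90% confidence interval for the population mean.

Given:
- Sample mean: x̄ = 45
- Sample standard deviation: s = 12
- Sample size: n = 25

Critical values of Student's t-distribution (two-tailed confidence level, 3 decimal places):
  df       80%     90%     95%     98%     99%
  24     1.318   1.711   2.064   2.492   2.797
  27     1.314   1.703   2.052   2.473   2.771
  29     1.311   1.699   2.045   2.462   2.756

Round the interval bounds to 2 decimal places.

The population standard deviation σ is unknown (only the sample standard deviation s is given), so use a t-interval with df = n - 1 = 25 - 1 = 24.

For 90% confidence with df = 24, t* = 1.711 (from t-table)

Standard error: SE = s/√n = 12/√25 = 2.400000

Margin of error: E = t* × SE = 1.711 × 2.400000 = 4.1064

T-interval: x̄ ± E = 45 ± 4.1064 = (40.8936, 49.1064)

Rounded to 2 decimal places:

(40.89, 49.11)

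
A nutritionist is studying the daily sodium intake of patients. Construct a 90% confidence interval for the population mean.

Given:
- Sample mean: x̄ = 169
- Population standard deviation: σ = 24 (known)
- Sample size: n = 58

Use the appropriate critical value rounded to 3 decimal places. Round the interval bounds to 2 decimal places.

The population standard deviation σ is known, so use a z-interval (standard normal critical value).

For 90% confidence, z* = 1.645 (from standard normal table)

Standard error: SE = σ/√n = 24/√58 = 3.151354

Margin of error: E = z* × SE = 1.645 × 3.151354 = 5.1840

Z-interval: x̄ ± E = 169 ± 5.1840 = (163.8160, 174.1840)

Rounded to 2 decimal places:

(163.82, 174.18)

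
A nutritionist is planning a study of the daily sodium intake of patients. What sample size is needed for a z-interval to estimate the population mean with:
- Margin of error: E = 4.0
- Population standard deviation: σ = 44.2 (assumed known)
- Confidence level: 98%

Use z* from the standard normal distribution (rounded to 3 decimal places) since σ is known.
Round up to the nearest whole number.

Using z* since population σ is known (z-interval formula).

For 98% confidence, z* = 2.326 (from standard normal table)

Sample size formula for z-interval: n = (z*σ/E)²

n = (2.326 × 44.2 / 4.0)²
  = (25.702300)²
  = 660.6082

Round up to the nearest whole number: n = 661

661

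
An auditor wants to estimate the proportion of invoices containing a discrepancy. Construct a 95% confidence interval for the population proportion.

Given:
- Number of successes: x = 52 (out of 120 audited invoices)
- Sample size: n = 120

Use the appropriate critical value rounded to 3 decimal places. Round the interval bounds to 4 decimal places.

Sample proportion: p̂ = 52/120 = 0.433333

Check conditions for normal approximation:
  np̂ = 52 ≥ 10 ✓
  n(1-p̂) = 68 ≥ 10 ✓

The sample is large enough, so use a z-interval (normal approximation) for the proportion.

For 95% confidence, z* = 1.96 (from standard normal table)

Standard error: SE = √(p̂(1-p̂)/n) = √(0.433333×0.566667/120) = 0.04523601

Margin of error: E = z* × SE = 1.96 × 0.04523601 = 0.088663

Z-interval: p̂ ± E = 0.433333 ± 0.088663 = (0.344671, 0.521996)

Rounded to 4 decimal places:

(0.3447, 0.5220)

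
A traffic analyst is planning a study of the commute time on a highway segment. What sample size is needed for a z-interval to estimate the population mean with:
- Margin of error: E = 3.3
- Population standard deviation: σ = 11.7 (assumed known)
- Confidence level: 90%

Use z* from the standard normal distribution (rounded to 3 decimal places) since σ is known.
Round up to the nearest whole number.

Using z* since population σ is known (z-interval formula).

For 90% confidence, z* = 1.645 (from standard normal table)

Sample size formula for z-interval: n = (z*σ/E)²

n = (1.645 × 11.7 / 3.3)²
  = (5.832273)²
  = 34.0154

Round up to the nearest whole number: n = 35

35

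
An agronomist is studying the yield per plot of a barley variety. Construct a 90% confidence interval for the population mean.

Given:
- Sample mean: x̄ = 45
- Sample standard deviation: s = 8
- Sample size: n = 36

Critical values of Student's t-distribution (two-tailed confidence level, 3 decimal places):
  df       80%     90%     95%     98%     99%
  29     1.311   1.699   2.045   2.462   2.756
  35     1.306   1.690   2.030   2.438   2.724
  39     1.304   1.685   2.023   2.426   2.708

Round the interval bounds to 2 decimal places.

The population standard deviation σ is unknown (only the sample standard deviation s is given), so use a t-interval with df = n - 1 = 36 - 1 = 35.

For 90% confidence with df = 35, t* = 1.690 (from t-table)

Standard error: SE = s/√n = 8/√36 = 1.333333

Margin of error: E = t* × SE = 1.690 × 1.333333 = 2.2533

T-interval: x̄ ± E = 45 ± 2.2533 = (42.7467, 47.2533)

Rounded to 2 decimal places:

(42.75, 47.25)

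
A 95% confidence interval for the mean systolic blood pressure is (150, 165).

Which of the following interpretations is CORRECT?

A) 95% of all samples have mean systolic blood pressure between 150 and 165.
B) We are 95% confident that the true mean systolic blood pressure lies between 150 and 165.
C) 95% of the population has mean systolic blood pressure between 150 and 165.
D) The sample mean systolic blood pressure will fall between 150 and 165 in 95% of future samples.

A confidence interval represents our confidence in the procedure, not a probability statement about the parameter.

Key concept: If we repeated this sampling process many times and computed a 95% CI each time, about 95% of those intervals would contain the true population parameter.

For this specific interval (150, 165):
- Midpoint (point estimate): 157.5
- Margin of error: 7.5

The correct interpretation is the one stating confidence that the true parameter lies in the interval — option B.

B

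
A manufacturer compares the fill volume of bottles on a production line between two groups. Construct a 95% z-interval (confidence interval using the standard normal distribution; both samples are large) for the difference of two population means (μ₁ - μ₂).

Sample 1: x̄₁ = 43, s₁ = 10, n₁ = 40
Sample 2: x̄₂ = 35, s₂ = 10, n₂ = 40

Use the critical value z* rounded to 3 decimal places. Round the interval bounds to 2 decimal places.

Both samples are large (n₁ = 40 ≥ 30, n₂ = 40 ≥ 30), so a z-interval for the difference of means applies.

Point estimate: x̄₁ - x̄₂ = 43 - 35 = 8

Standard error: SE = √(s₁²/n₁ + s₂²/n₂)
= √(10²/40 + 10²/40)
= √(2.500000 + 2.500000)
= 2.236068

For 95% confidence, z* = 1.96 (from standard normal table)
Margin of error: E = z* × SE = 1.96 × 2.236068 = 4.3827

Z-interval: (x̄₁ - x̄₂) ± E = 8 ± 4.3827 = (3.6173, 12.3827)

Rounded to 2 decimal places:

(3.62, 12.38)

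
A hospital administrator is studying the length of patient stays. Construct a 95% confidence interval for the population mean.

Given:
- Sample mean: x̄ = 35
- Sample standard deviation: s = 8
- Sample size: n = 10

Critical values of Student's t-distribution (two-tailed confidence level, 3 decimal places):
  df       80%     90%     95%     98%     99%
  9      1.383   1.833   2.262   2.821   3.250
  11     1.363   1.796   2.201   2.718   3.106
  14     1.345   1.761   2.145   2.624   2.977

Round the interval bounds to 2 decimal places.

The population standard deviation σ is unknown (only the sample standard deviation s is given), so use a t-interval with df = n - 1 = 10 - 1 = 9.

For 95% confidence with df = 9, t* = 2.262 (from t-table)

Standard error: SE = s/√n = 8/√10 = 2.529822

Margin of error: E = t* × SE = 2.262 × 2.529822 = 5.7225

T-interval: x̄ ± E = 35 ± 5.7225 = (29.2775, 40.7225)

Rounded to 2 decimal places:

(29.28, 40.72)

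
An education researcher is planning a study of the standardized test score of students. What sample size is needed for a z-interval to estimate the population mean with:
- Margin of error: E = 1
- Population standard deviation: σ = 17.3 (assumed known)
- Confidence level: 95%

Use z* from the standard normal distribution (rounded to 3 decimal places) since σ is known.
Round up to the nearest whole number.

Using z* since population σ is known (z-interval formula).

For 95% confidence, z* = 1.96 (from standard normal table)

Sample size formula for z-interval: n = (z*σ/E)²

n = (1.96 × 17.3 / 1)²
  = (33.908000)²
  = 1149.7525

Round up to the nearest whole number: n = 1150

1150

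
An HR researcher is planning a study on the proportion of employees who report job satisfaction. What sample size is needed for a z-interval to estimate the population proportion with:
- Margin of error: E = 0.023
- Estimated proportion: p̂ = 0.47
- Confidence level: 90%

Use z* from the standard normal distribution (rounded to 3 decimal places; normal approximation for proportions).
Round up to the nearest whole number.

Using z* for proportion z-interval (normal approximation).

For 90% confidence, z* = 1.645 (from standard normal table)

Sample size formula for proportion z-interval: n = z*²p̂(1-p̂)/E²

n = 1.645² × 0.47 × 0.53 / 0.023²
  = 2.706025 × 0.2491 / 0.000529
  = 1274.2360

Round up to the nearest whole number: n = 1275

1275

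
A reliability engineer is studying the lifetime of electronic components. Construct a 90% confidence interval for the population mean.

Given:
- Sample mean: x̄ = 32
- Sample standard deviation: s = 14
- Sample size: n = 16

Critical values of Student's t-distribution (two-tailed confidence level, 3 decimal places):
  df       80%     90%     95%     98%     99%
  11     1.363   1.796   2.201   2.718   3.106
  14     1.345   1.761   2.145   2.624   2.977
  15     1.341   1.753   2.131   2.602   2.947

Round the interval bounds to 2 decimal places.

The population standard deviation σ is unknown (only the sample standard deviation s is given), so use a t-interval with df = n - 1 = 16 - 1 = 15.

For 90% confidence with df = 15, t* = 1.753 (from t-table)

Standard error: SE = s/√n = 14/√16 = 3.500000

Margin of error: E = t* × SE = 1.753 × 3.500000 = 6.1355

T-interval: x̄ ± E = 32 ± 6.1355 = (25.8645, 38.1355)

Rounded to 2 decimal places:

(25.86, 38.14)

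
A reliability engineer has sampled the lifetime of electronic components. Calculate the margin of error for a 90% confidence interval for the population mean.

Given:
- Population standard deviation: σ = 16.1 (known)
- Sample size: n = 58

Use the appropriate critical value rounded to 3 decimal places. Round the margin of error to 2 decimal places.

The population standard deviation σ is known, so use the z-interval margin of error formula.

For 90% confidence, z* = 1.645 (from standard normal table)

Margin of error formula for z-interval: E = z* × σ/√n

E = 1.645 × 16.1/√58
  = 1.645 × 2.114034
  = 3.4776

Rounded to 2 decimal places:

3.48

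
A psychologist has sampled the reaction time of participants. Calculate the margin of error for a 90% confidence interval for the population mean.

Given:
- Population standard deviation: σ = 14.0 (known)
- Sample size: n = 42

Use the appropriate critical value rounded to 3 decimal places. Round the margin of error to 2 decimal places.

The population standard deviation σ is known, so use the z-interval margin of error formula.

For 90% confidence, z* = 1.645 (from standard normal table)

Margin of error formula for z-interval: E = z* × σ/√n

E = 1.645 × 14.0/√42
  = 1.645 × 2.160247
  = 3.5536

Rounded to 2 decimal places:

3.55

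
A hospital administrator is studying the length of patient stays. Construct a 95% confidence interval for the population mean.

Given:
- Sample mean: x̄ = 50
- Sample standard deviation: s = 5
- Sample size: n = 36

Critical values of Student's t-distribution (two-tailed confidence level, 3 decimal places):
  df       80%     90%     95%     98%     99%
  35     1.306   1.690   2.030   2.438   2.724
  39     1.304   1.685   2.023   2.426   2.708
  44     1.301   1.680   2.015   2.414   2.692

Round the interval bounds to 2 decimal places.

The population standard deviation σ is unknown (only the sample standard deviation s is given), so use a t-interval with df = n - 1 = 36 - 1 = 35.

For 95% confidence with df = 35, t* = 2.030 (from t-table)

Standard error: SE = s/√n = 5/√36 = 0.833333

Margin of error: E = t* × SE = 2.030 × 0.833333 = 1.6917

T-interval: x̄ ± E = 50 ± 1.6917 = (48.3083, 51.6917)

Rounded to 2 decimal places:

(48.31, 51.69)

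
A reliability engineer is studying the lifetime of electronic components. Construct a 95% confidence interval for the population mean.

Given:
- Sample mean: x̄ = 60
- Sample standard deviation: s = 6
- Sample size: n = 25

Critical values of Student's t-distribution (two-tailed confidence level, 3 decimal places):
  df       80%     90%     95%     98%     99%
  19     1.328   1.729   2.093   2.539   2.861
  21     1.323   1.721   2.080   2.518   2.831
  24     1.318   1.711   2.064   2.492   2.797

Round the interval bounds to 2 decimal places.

The population standard deviation σ is unknown (only the sample standard deviation s is given), so use a t-interval with df = n - 1 = 25 - 1 = 24.

For 95% confidence with df = 24, t* = 2.064 (from t-table)

Standard error: SE = s/√n = 6/√25 = 1.200000

Margin of error: E = t* × SE = 2.064 × 1.200000 = 2.4768

T-interval: x̄ ± E = 60 ± 2.4768 = (57.5232, 62.4768)

Rounded to 2 decimal places:

(57.52, 62.48)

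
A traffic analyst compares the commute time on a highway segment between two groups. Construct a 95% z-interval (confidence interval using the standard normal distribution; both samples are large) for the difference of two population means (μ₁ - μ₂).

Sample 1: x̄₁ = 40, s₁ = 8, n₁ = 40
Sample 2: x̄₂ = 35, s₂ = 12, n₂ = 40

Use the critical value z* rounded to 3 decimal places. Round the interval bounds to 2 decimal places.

Both samples are large (n₁ = 40 ≥ 30, n₂ = 40 ≥ 30), so a z-interval for the difference of means applies.

Point estimate: x̄₁ - x̄₂ = 40 - 35 = 5

Standard error: SE = √(s₁²/n₁ + s₂²/n₂)
= √(8²/40 + 12²/40)
= √(1.600000 + 3.600000)
= 2.280351

For 95% confidence, z* = 1.96 (from standard normal table)
Margin of error: E = z* × SE = 1.96 × 2.280351 = 4.4695

Z-interval: (x̄₁ - x̄₂) ± E = 5 ± 4.4695 = (0.5305, 9.4695)

Rounded to 2 decimal places:

(0.53, 9.47)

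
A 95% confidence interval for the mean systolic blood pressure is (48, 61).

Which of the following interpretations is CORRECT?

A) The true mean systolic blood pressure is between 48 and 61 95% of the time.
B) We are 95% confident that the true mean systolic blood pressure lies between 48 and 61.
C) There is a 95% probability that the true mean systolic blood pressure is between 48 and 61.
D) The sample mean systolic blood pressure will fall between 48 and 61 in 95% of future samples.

A confidence interval represents our confidence in the procedure, not a probability statement about the parameter.

Key concept: If we repeated this sampling process many times and computed a 95% CI each time, about 95% of those intervals would contain the true population parameter.

For this specific interval (48, 61):
- Midpoint (point estimate): 54.5
- Margin of error: 6.5

The correct interpretation is the one stating confidence that the true parameter lies in the interval — option B.

B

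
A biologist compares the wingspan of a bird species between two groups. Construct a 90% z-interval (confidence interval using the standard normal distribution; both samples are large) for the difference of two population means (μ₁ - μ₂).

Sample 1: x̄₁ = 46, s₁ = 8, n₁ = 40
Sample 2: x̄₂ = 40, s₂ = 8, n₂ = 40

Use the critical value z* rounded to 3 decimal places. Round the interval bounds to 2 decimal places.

Both samples are large (n₁ = 40 ≥ 30, n₂ = 40 ≥ 30), so a z-interval for the difference of means applies.

Point estimate: x̄₁ - x̄₂ = 46 - 40 = 6

Standard error: SE = √(s₁²/n₁ + s₂²/n₂)
= √(8²/40 + 8²/40)
= √(1.600000 + 1.600000)
= 1.788854

For 90% confidence, z* = 1.645 (from standard normal table)
Margin of error: E = z* × SE = 1.645 × 1.788854 = 2.9427

Z-interval: (x̄₁ - x̄₂) ± E = 6 ± 2.9427 = (3.0573, 8.9427)

Rounded to 2 decimal places:

(3.06, 8.94)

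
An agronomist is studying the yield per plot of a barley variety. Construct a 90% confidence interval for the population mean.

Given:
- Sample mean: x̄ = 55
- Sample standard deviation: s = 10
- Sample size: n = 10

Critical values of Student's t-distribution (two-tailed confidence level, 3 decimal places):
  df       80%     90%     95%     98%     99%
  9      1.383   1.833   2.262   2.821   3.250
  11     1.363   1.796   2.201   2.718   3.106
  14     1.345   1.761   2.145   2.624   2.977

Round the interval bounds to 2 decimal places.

The population standard deviation σ is unknown (only the sample standard deviation s is given), so use a t-interval with df = n - 1 = 10 - 1 = 9.

For 90% confidence with df = 9, t* = 1.833 (from t-table)

Standard error: SE = s/√n = 10/√10 = 3.162278

Margin of error: E = t* × SE = 1.833 × 3.162278 = 5.7965

T-interval: x̄ ± E = 55 ± 5.7965 = (49.2035, 60.7965)

Rounded to 2 decimal places:

(49.20, 60.80)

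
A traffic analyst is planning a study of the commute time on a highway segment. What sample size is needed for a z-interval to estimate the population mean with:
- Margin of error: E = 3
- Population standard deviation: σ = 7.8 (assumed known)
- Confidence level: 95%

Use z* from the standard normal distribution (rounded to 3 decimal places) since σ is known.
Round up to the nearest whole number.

Using z* since population σ is known (z-interval formula).

For 95% confidence, z* = 1.96 (from standard normal table)

Sample size formula for z-interval: n = (z*σ/E)²

n = (1.96 × 7.8 / 3)²
  = (5.096000)²
  = 25.9692

Round up to the nearest whole number: n = 26

26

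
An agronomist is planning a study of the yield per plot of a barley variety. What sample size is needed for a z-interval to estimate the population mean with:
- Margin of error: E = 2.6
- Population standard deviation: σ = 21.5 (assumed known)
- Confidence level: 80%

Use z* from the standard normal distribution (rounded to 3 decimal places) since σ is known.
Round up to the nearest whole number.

Using z* since population σ is known (z-interval formula).

For 80% confidence, z* = 1.282 (from standard normal table)

Sample size formula for z-interval: n = (z*σ/E)²

n = (1.282 × 21.5 / 2.6)²
  = (10.601154)²
  = 112.3845

Round up to the nearest whole number: n = 113

113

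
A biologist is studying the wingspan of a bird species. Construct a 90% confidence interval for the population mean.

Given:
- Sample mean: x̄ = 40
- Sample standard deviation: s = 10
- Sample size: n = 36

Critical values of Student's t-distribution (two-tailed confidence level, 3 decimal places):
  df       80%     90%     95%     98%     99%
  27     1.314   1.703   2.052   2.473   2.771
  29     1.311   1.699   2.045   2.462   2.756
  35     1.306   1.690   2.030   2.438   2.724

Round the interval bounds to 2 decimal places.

The population standard deviation σ is unknown (only the sample standard deviation s is given), so use a t-interval with df = n - 1 = 36 - 1 = 35.

For 90% confidence with df = 35, t* = 1.690 (from t-table)

Standard error: SE = s/√n = 10/√36 = 1.666667

Margin of error: E = t* × SE = 1.690 × 1.666667 = 2.8167

T-interval: x̄ ± E = 40 ± 2.8167 = (37.1833, 42.8167)

Rounded to 2 decimal places:

(37.18, 42.82)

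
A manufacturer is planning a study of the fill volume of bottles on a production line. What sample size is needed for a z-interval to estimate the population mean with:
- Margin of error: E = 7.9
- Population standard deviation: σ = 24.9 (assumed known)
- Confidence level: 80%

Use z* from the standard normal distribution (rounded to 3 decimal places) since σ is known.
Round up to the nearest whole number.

Using z* since population σ is known (z-interval formula).

For 80% confidence, z* = 1.282 (from standard normal table)

Sample size formula for z-interval: n = (z*σ/E)²

n = (1.282 × 24.9 / 7.9)²
  = (4.040734)²
  = 16.3275

Round up to the nearest whole number: n = 17

17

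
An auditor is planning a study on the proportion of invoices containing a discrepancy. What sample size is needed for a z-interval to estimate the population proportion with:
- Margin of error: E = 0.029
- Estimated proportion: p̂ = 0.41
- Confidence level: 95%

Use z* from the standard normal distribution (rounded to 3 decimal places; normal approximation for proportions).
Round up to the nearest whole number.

Using z* for proportion z-interval (normal approximation).

For 95% confidence, z* = 1.96 (from standard normal table)

Sample size formula for proportion z-interval: n = z*²p̂(1-p̂)/E²

n = 1.96² × 0.41 × 0.59 / 0.029²
  = 3.8416 × 0.2419 / 0.000841
  = 1104.9739

Round up to the nearest whole number: n = 1105

1105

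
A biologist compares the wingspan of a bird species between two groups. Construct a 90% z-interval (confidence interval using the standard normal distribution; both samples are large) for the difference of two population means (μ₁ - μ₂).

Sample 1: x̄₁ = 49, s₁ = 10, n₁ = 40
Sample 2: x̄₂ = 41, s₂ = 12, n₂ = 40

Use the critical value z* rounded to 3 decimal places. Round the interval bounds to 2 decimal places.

Both samples are large (n₁ = 40 ≥ 30, n₂ = 40 ≥ 30), so a z-interval for the difference of means applies.

Point estimate: x̄₁ - x̄₂ = 49 - 41 = 8

Standard error: SE = √(s₁²/n₁ + s₂²/n₂)
= √(10²/40 + 12²/40)
= √(2.500000 + 3.600000)
= 2.469818

For 90% confidence, z* = 1.645 (from standard normal table)
Margin of error: E = z* × SE = 1.645 × 2.469818 = 4.0629

Z-interval: (x̄₁ - x̄₂) ± E = 8 ± 4.0629 = (3.9371, 12.0629)

Rounded to 2 decimal places:

(3.94, 12.06)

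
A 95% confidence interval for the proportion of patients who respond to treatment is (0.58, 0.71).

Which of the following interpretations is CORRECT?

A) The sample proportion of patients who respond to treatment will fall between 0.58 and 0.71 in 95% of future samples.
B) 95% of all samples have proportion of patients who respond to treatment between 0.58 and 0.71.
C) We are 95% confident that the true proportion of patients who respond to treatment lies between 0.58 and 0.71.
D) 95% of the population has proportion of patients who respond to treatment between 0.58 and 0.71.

A confidence interval represents our confidence in the procedure, not a probability statement about the parameter.

Key concept: If we repeated this sampling process many times and computed a 95% CI each time, about 95% of those intervals would contain the true population parameter.

For this specific interval (0.58, 0.71):
- Midpoint (point estimate): 0.645
- Margin of error: 0.065

The correct interpretation is the one stating confidence that the true parameter lies in the interval — option C.

C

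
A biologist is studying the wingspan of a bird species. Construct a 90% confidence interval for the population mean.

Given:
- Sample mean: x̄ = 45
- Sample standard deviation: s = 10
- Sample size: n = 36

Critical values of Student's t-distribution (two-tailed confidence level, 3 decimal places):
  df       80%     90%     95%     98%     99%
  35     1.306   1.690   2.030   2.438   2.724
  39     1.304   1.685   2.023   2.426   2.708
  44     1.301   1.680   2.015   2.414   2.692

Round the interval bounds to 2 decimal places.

The population standard deviation σ is unknown (only the sample standard deviation s is given), so use a t-interval with df = n - 1 = 36 - 1 = 35.

For 90% confidence with df = 35, t* = 1.690 (from t-table)

Standard error: SE = s/√n = 10/√36 = 1.666667

Margin of error: E = t* × SE = 1.690 × 1.666667 = 2.8167

T-interval: x̄ ± E = 45 ± 2.8167 = (42.1833, 47.8167)

Rounded to 2 decimal places:

(42.18, 47.82)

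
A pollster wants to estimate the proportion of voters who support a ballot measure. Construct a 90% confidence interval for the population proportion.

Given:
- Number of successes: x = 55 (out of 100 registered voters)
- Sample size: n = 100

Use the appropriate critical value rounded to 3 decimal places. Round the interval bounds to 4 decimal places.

Sample proportion: p̂ = 55/100 = 0.550000

Check conditions for normal approximation:
  np̂ = 55 ≥ 10 ✓
  n(1-p̂) = 45 ≥ 10 ✓

The sample is large enough, so use a z-interval (normal approximation) for the proportion.

For 90% confidence, z* = 1.645 (from standard normal table)

Standard error: SE = √(p̂(1-p̂)/n) = √(0.550000×0.450000/100) = 0.04974937

Margin of error: E = z* × SE = 1.645 × 0.04974937 = 0.081838

Z-interval: p̂ ± E = 0.550000 ± 0.081838 = (0.468162, 0.631838)

Rounded to 4 decimal places:

(0.4682, 0.6318)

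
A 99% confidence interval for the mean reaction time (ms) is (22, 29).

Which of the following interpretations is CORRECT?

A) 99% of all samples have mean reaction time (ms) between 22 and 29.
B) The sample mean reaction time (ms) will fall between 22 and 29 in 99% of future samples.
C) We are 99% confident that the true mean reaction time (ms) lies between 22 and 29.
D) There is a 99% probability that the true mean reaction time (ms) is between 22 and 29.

A confidence interval represents our confidence in the procedure, not a probability statement about the parameter.

Key concept: If we repeated this sampling process many times and computed a 99% CI each time, about 99% of those intervals would contain the true population parameter.

For this specific interval (22, 29):
- Midpoint (point estimate): 25.5
- Margin of error: 3.5

The correct interpretation is the one stating confidence that the true parameter lies in the interval — option C.

C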